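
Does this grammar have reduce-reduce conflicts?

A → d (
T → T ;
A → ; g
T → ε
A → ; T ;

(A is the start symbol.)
Yes — I7: [A → ; T ; .] vs [T → T ; .]

A reduce-reduce conflict occurs when an LR(0) state has two complete items [A → α .] and [B → β .] — both call for a reduction, and with no lookahead the parser cannot choose between them.

Augment with A' → A and build the canonical LR(0) collection (I0 = CLOSURE({[A' → . A]}), then GOTO on every symbol after a dot until no new states appear). It has 8 states:
  I0: { [A → . ; T ;], [A → . ; g], [A → . d (], [A' → . A] }  — shift
  I1: { [A → ; . T ;], [A → ; . g], [T → . T ;], [T → .] }  — shift, reduce
  I2: { [A' → A .] }  — accept
  I3: { [A → d . (] }  — shift
  I4: { [A → d ( .] }  — reduce
  I5: { [A → ; T . ;], [T → T . ;] }  — shift
  I6: { [A → ; g .] }  — reduce
  I7: { [A → ; T ; .], [T → T ; .] }  — 2 reduces

I7 contains complete items [A → ; T ; .], [T → T ; .] — reduce-reduce conflict.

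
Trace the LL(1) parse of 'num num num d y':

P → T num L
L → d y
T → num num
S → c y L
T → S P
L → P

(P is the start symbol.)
LL(1) parsing maintains a stack (initially the start symbol over $) and the input. At each step: if the stack top is a terminal, match it against the current input token; if it is a non-terminal N, replace it with the RHS of M[N, lookahead] (the unique production whose predict set contains the lookahead).

Stack is shown with the top on the left.

Stack            Input              Action
------------------------------------------
P $              num num num d y $  output P → T num L
T num L $        num num num d y $  output T → num num
num num num L $  num num num d y $  match 'num'
num num L $      num num d y $      match 'num'
num L $          num d y $          match 'num'
L $              d y $              output L → d y
d y $            d y $              match 'd'
y $              y $                match 'y'
$                $                  accept

The string is accepted.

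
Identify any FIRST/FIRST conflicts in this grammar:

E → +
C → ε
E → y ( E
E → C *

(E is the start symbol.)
A FIRST/FIRST conflict occurs when two productions N → α and N → β for the same non-terminal have FIRST(α) ∩ FIRST(β) ≠ ∅ (with ε ∈ FIRST of a nullable right-hand side, so two nullable alternatives also conflict).

FIRST sets of the non-terminals at (or reachable through a nullable prefix from) the front of some alternative:
  FIRST(C) = { ε }

Productions for E:
  E → +: FIRST = { '+' }
  E → y ( E: FIRST = { 'y' }
  E → C *: FIRST = { '*' }
C has only one production, so no FIRST/FIRST conflict is possible there.

All alternatives of each non-terminal have pairwise disjoint FIRST sets.

Answer: No FIRST/FIRST conflicts.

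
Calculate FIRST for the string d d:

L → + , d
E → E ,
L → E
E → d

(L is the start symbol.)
To compute FIRST(d d), process the symbols left to right:
Symbol d is a terminal. Add 'd' and stop.
FIRST(d d) = { 'd' }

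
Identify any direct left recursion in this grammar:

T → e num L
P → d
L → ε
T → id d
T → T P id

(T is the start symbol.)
Direct left recursion occurs when N → N α for some non-terminal N (the right-hand side begins with the left-hand side itself).

T → e num L: starts with e
P → d: starts with d
L → ε: starts with ε
T → id d: starts with id
T → T P id: LEFT RECURSIVE (starts with T)

The grammar has direct left recursion on: T.

Answer: Yes, T is left-recursive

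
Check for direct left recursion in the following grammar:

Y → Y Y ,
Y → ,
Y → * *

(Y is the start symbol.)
Yes, Y is left-recursive

Direct left recursion occurs when N → N α for some non-terminal N (the right-hand side begins with the left-hand side itself).

Y → Y Y ,: LEFT RECURSIVE (starts with Y)
Y → ,: starts with ','
Y → * *: starts with '*'

The grammar has direct left recursion on: Y.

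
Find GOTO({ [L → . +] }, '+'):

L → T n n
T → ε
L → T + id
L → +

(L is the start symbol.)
GOTO(I, '+') = CLOSURE({ [A → αX.β] : [A → α.Xβ] ∈ I, X = '+' })

Items with dot before '+', with the dot advanced:
  [L → . +] → [L → + .]
Closure adds nothing (no advanced item has the dot before a non-terminal).

GOTO = { [L → + .] }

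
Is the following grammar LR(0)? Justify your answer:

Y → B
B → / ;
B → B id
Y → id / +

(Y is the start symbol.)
Augment with Y' → Y and build the canonical LR(0) collection (I0 = CLOSURE({[Y' → . Y]}), then GOTO on every symbol after a dot until no new states appear). It has 9 states:
  I0: { [B → . / ;], [B → . B id], [Y → . B], [Y → . id / +], [Y' → . Y] }  — shift
  I1: { [B → / . ;] }  — shift
  I2: { [B → B . id], [Y → B .] }  — shift, reduce
  I3: { [Y' → Y .] }  — accept
  I4: { [Y → id . / +] }  — shift
  I5: { [Y → id / . +] }  — shift
  I6: { [Y → id / + .] }  — reduce
  I7: { [B → B id .] }  — reduce
  I8: { [B → / ; .] }  — reduce

Conflict in state I2:
  Shift-reduce conflict between [Y → B .] and [B → B . id]
So the grammar is NOT LR(0).

Answer: No. Shift-reduce conflict between [Y → B .] and [B → B . id]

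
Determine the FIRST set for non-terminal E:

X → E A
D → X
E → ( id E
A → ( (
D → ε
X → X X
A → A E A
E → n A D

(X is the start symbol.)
{ '(', 'n' }

To compute FIRST(E), examine every production with E on the left-hand side, reading each right-hand side left to right until a non-nullable symbol is reached.

From E → ( id E:
  - '(' is a terminal: add '(' and stop
From E → n A D:
  - n is a terminal: add 'n' and stop

Collecting: FIRST(E) = { '(', 'n' }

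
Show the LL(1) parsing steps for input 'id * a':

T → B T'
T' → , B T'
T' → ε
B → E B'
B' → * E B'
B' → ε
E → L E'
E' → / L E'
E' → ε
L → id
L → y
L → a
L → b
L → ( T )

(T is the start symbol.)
Stack is shown with the top on the left.

Stack          Input     Action
-------------------------------
T $            id * a $  output T → B T'
B T' $         id * a $  output B → E B'
E B' T' $      id * a $  output E → L E'
L E' B' T' $   id * a $  output L → id
id E' B' T' $  id * a $  match 'id'
E' B' T' $     * a $     output E' → ε
B' T' $        * a $     output B' → * E B'
* E B' T' $    * a $     match '*'
E B' T' $      a $       output E → L E'
L E' B' T' $   a $       output L → a
a E' B' T' $   a $       match 'a'
E' B' T' $     $         output E' → ε
B' T' $        $         output B' → ε
T' $           $         output T' → ε
$              $         accept

The string is accepted.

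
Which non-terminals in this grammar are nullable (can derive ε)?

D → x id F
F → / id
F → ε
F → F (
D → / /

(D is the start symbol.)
{ 'F' }

A non-terminal is nullable if it can derive ε (the empty string): either it has an ε-production, or it has a production whose right-hand side consists entirely of nullable non-terminals.

ε-productions: F → ε
So F is immediately nullable.
No further non-terminal can be added: every production for the remaining non-terminals contains a terminal or a non-nullable non-terminal.
Nullable = { 'F' }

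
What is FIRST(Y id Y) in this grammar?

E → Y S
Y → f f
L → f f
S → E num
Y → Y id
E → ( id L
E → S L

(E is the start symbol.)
{ 'f' }

FIRST sets of the non-terminals involved (from the grammar, by fixed-point iteration):
  FIRST(Y) = { 'f' }

To compute FIRST(Y id Y), process the symbols left to right:
Symbol Y is a non-terminal. Add FIRST(Y) \ {ε} = { 'f' }
Y is not nullable (ε ∉ FIRST(Y)), so stop here.
FIRST(Y id Y) = { 'f' }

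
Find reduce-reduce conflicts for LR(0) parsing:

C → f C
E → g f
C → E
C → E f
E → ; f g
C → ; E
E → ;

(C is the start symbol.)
No reduce-reduce conflicts

A reduce-reduce conflict occurs when an LR(0) state has two complete items [A → α .] and [B → β .] — both call for a reduction, and with no lookahead the parser cannot choose between them.

Augment with C' → C and build the canonical LR(0) collection (I0 = CLOSURE({[C' → . C]}), then GOTO on every symbol after a dot until no new states appear). It has 13 states:
  I0: { [C → . ; E], [C → . E f], [C → . E], [C → . f C], [C' → . C], [E → . ; f g], [E → . ;], [E → . g f] }  — shift
  I1: { [C → ; . E], [E → . ; f g], [E → . ;], [E → . g f], [E → ; . f g], [E → ; .] }  — shift, reduce
  I2: { [C' → C .] }  — accept
  I3: { [C → E . f], [C → E .] }  — shift, reduce
  I4: { [C → . ; E], [C → . E f], [C → . E], [C → . f C], [C → f . C], [E → . ; f g], [E → . ;], [E → . g f] }  — shift
  I5: { [E → g . f] }  — shift
  I6: { [E → g f .] }  — reduce
  I7: { [C → f C .] }  — reduce
  I8: { [C → E f .] }  — reduce
  I9: { [E → ; . f g], [E → ; .] }  — shift, reduce
  I10: { [C → ; E .] }  — reduce
  I11: { [E → ; f . g] }  — shift
  I12: { [E → ; f g .] }  — reduce

No state contains more than one complete item.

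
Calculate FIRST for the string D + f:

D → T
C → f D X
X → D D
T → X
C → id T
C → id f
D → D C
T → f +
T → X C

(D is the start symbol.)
FIRST sets of the non-terminals involved (from the grammar, by fixed-point iteration):
  FIRST(D) = { 'f' }

To compute FIRST(D + f), process the symbols left to right:
Symbol D is a non-terminal. Add FIRST(D) \ {ε} = { 'f' }
D is not nullable (ε ∉ FIRST(D)), so stop here.
FIRST(D + f) = { 'f' }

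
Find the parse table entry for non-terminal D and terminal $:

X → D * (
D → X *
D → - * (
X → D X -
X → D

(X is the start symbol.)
Empty (error entry)

To find M[D, $], we find productions for D where $ is in the predict set (PREDICT(N → α) = (FIRST(α) \ {ε}) ∪ (FOLLOW(N) if α ⇒* ε)).

Relevant sets:
  FIRST(X) = { '-' }

D → X *: PREDICT = { '-' }
D → - * (: PREDICT = { '-' }

M[D, $] is empty (no production applies)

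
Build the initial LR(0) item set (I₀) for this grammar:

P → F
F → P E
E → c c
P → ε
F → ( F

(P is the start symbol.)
{ [F → . ( F], [F → . P E], [P → . F], [P → .], [P' → . P] }

First, augment the grammar with P' → P
I₀ = CLOSURE({ [P' → . P] }):
  [P' → . P] has the dot before P: add [P → . F], [P → .]
  [P → . F] has the dot before F: add [F → . P E], [F → . ( F]
No further items can be added.

I₀ = { [F → . ( F], [F → . P E], [P → . F], [P → .], [P' → . P] }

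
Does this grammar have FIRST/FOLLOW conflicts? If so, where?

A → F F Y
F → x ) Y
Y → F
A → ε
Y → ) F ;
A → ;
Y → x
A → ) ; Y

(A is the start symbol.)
No FIRST/FOLLOW conflicts.

A FIRST/FOLLOW conflict occurs when a non-terminal N has a nullable alternative N → β (β ⇒* ε) and another alternative N → α with FIRST(α) ∩ FOLLOW(N) ≠ ∅: on such a lookahead the parser cannot decide between expanding α and letting N vanish via β.

Nullable non-terminals: A.
FIRST sets used below: FIRST(F) = { 'x' }

A: nullable alternative(s) A → ε; FOLLOW(A) = { $ }
  A → F F Y: FIRST \ {ε} = { 'x' } — disjoint from FOLLOW(A)
  A → ε: FIRST \ {ε} = { } — this is the only nullable alternative, skip
  A → ;: FIRST \ {ε} = { ';' } — disjoint from FOLLOW(A)
  A → ) ; Y: FIRST \ {ε} = { ')' } — disjoint from FOLLOW(A)

F, Y have no nullable alternative, so no FIRST/FOLLOW check is needed there.

No FIRST/FOLLOW conflicts found.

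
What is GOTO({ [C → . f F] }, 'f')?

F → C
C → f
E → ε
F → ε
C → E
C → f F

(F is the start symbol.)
GOTO(I, 'f') = CLOSURE({ [A → αX.β] : [A → α.Xβ] ∈ I, X = 'f' })

Items with dot before 'f', with the dot advanced:
  [C → . f F] → [C → f . F]
Closure of the advanced items:
  [C → f . F] has the dot before F: add [F → . C], [F → .]
  [F → . C] has the dot before C: add [C → . f], [C → . E], [C → . f F]
  [C → . E] has the dot before E: add [E → .]

GOTO = { [C → . E], [C → . f F], [C → . f], [C → f . F], [E → .], [F → . C], [F → .] }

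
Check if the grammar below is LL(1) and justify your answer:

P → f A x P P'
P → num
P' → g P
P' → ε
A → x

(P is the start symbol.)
No. Predict set conflict for P': { 'g' }

A grammar is LL(1) if for each non-terminal N with multiple productions, the predict sets of those productions are pairwise disjoint, where PREDICT(N → α) = (FIRST(α) \ {ε}) ∪ (FOLLOW(N) if α ⇒* ε).

Relevant sets:
  FOLLOW(P') = { $, 'g' }

For P:
  PREDICT(P → f A x P P') = { 'f' }
  PREDICT(P → num) = { 'num' }
For P':
  PREDICT(P' → g P) = { 'g' }
  PREDICT(P' → ε) = { $, 'g' }
A has a single production, so nothing to check there.

Conflict found: Predict set conflict for P': { 'g' }
The grammar is NOT LL(1).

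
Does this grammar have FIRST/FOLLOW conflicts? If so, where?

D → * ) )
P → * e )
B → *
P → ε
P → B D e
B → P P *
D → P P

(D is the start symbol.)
Yes. P → '*' e ')' with FOLLOW(P) on { '*' }; P → B D e with FOLLOW(P) on { '*' }

Nullable non-terminals: D, P.
FIRST sets used below: FIRST(P) = { '*', ε }, FIRST(B) = { '*' }

D: nullable alternative(s) D → P P; FOLLOW(D) = { $, 'e' }
  D → * ) ): FIRST \ {ε} = { '*' } — disjoint from FOLLOW(D)
  D → P P: FIRST \ {ε} = { '*' } — this is the only nullable alternative, skip

P: nullable alternative(s) P → ε; FOLLOW(P) = { $, '*', 'e' }
  P → * e ): FIRST \ {ε} = { '*' } — overlaps FOLLOW(P) on { '*' }: CONFLICT
  P → ε: FIRST \ {ε} = { } — this is the only nullable alternative, skip
  P → B D e: FIRST \ {ε} = { '*' } — overlaps FOLLOW(P) on { '*' }: CONFLICT

B has no nullable alternative, so no FIRST/FOLLOW check is needed there.

So the grammar has 2 FIRST/FOLLOW conflicts (marked CONFLICT above).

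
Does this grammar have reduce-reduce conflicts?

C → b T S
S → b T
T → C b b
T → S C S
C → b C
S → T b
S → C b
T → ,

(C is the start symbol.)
A reduce-reduce conflict occurs when an LR(0) state has two complete items [A → α .] and [B → β .] — both call for a reduction, and with no lookahead the parser cannot choose between them.

Augment with C' → C and build the canonical LR(0) collection (I0 = CLOSURE({[C' → . C]}), then GOTO on every symbol after a dot until no new states appear). It has 18 states:
  I0: { [C → . b C], [C → . b T S], [C' → . C] }  — shift
  I1: { [C' → C .] }  — accept
  I2: { [C → . b C], [C → . b T S], [C → b . C], [C → b . T S], [S → . C b], [S → . T b], [S → . b T], [T → . ,], [T → . C b b], [T → . S C S] }  — shift
  I3: { [T → , .] }  — reduce
  I4: { [C → b C .], [S → C . b], [T → C . b b] }  — shift, reduce
  I5: { [C → . b C], [C → . b T S], [T → S . C S] }  — shift
  I6: { [C → . b C], [C → . b T S], [C → b T . S], [S → . C b], [S → . T b], [S → . b T], [S → T . b], [T → . ,], [T → . C b b], [T → . S C S] }  — shift
  I7: { [C → . b C], [C → . b T S], [C → b . C], [C → b . T S], [S → . C b], [S → . T b], [S → . b T], [S → b . T], [T → . ,], [T → . C b b], [T → . S C S] }  — shift
  I8: { [C → . b C], [C → . b T S], [C → b T . S], [S → . C b], [S → . T b], [S → . b T], [S → T . b], [S → b T .], [T → . ,], [T → . C b b], [T → . S C S] }  — shift, reduce
  I9: { [S → C . b], [T → C . b b] }  — shift
  I10: { [C → . b C], [C → . b T S], [C → b T S .], [T → S . C S] }  — shift, reduce
  I11: { [S → T . b] }  — shift
  I12: { [C → . b C], [C → . b T S], [C → b . C], [C → b . T S], [S → . C b], [S → . T b], [S → . b T], [S → T b .], [S → b . T], [T → . ,], [T → . C b b], [T → . S C S] }  — shift, reduce
  I13: { [S → T b .] }  — reduce
  I14: { [C → . b C], [C → . b T S], [S → . C b], [S → . T b], [S → . b T], [T → . ,], [T → . C b b], [T → . S C S], [T → S C . S] }  — shift
  I15: { [C → . b C], [C → . b T S], [T → S . C S], [T → S C S .] }  — shift, reduce
  I16: { [S → C b .], [T → C b . b] }  — shift, reduce
  I17: { [T → C b b .] }  — reduce

No state contains more than one complete item.

Answer: No reduce-reduce conflicts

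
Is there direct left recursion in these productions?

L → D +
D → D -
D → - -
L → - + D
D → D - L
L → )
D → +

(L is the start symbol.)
Direct left recursion occurs when N → N α for some non-terminal N (the right-hand side begins with the left-hand side itself).

L → D +: starts with D
D → D -: LEFT RECURSIVE (starts with D)
D → - -: starts with '-'
L → - + D: starts with '-'
D → D - L: LEFT RECURSIVE (starts with D)
L → ): starts with ')'
D → +: starts with '+'

The grammar has direct left recursion on: D.

Answer: Yes, D is left-recursive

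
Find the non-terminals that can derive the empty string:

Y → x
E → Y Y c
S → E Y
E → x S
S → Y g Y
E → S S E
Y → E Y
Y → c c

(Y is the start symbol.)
None

There are no ε-productions, so no non-terminal can derive ε.
No non-terminals are nullable.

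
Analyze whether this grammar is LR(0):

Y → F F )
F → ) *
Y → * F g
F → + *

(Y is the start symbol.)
Yes, the grammar is LR(0)

Augment with Y' → Y and build the canonical LR(0) collection (I0 = CLOSURE({[Y' → . Y]}), then GOTO on every symbol after a dot until no new states appear). It has 12 states:
  I0: { [F → . ) *], [F → . + *], [Y → . * F g], [Y → . F F )], [Y' → . Y] }  — shift
  I1: { [F → ) . *] }  — shift
  I2: { [F → . ) *], [F → . + *], [Y → * . F g] }  — shift
  I3: { [F → + . *] }  — shift
  I4: { [F → . ) *], [F → . + *], [Y → F . F )] }  — shift
  I5: { [Y' → Y .] }  — accept
  I6: { [Y → F F . )] }  — shift
  I7: { [Y → F F ) .] }  — reduce
  I8: { [F → + * .] }  — reduce
  I9: { [Y → * F . g] }  — shift
  I10: { [Y → * F g .] }  — reduce
  I11: { [F → ) * .] }  — reduce

Every state is either a pure shift/goto state or contains exactly one complete item and nothing to shift — no conflicts. The grammar is LR(0).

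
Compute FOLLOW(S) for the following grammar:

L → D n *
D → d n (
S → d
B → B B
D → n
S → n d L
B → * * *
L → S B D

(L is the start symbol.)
{ '*' }

In L → S B D: S is followed by B D, add FIRST(B D) \ {ε} = { '*' }

Taking the union: FOLLOW(S) = { '*' }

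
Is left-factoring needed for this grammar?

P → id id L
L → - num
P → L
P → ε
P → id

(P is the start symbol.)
Left-factoring is needed when two productions for the same non-terminal
share a common prefix on the right-hand side.

Productions for P:
  P → id id L
  P → L
  P → ε
  P → id

Found common prefix 'id' in productions for P

Answer: Yes, P has productions with common prefix 'id'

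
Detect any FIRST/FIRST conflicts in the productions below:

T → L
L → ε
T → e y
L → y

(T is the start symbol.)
A FIRST/FIRST conflict occurs when two productions N → α and N → β for the same non-terminal have FIRST(α) ∩ FIRST(β) ≠ ∅ (with ε ∈ FIRST of a nullable right-hand side, so two nullable alternatives also conflict).

FIRST sets of the non-terminals at (or reachable through a nullable prefix from) the front of some alternative:
  FIRST(L) = { 'y', ε }

Productions for T:
  T → L: FIRST = { 'y', ε }
  T → e y: FIRST = { 'e' }
Productions for L:
  L → ε: FIRST = { ε }
  L → y: FIRST = { 'y' }

All alternatives of each non-terminal have pairwise disjoint FIRST sets.

Answer: No FIRST/FIRST conflicts.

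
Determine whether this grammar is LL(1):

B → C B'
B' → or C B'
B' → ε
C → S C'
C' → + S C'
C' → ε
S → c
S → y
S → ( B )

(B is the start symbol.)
Yes, the grammar is LL(1).

Relevant sets:
  FOLLOW(B') = { $, ')' }
  FOLLOW(C') = { $, ')', 'or' }

For B':
  PREDICT(B' → or C B') = { 'or' }
  PREDICT(B' → ε) = { $, ')' }
For C':
  PREDICT(C' → '+' S C') = { '+' }
  PREDICT(C' → ε) = { $, ')', 'or' }
For S:
  PREDICT(S → c) = { 'c' }
  PREDICT(S → y) = { 'y' }
  PREDICT(S → '(' B ')') = { '(' }
B, C have a single production, so nothing to check there.

All predict sets are disjoint. The grammar IS LL(1).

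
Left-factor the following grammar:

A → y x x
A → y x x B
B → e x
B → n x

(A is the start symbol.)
Left-factoring transforms A → αβ₁ | αβ₂ into A → αA' and A' → β₁ | β₂
(α is the longest common prefix among the alternatives). Repeat until
no nonterminal has two alternatives with a common prefix.

Round 1: A has alternatives sharing prefix 'y x x'. Introduce A': A → y x x A'
  Add: A' → ε
  Add: A' → B

No remaining common prefixes — done.

Resulting grammar:
A → y x x A'
A' → ε
A' → B
B → e x
B → n x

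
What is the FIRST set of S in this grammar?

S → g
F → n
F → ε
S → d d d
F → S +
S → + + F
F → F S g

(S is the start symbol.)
To compute FIRST(S), examine every production with S on the left-hand side, reading each right-hand side left to right until a non-nullable symbol is reached.

From S → g:
  - g is a terminal: add 'g' and stop
From S → d d d:
  - d is a terminal: add 'd' and stop
From S → + + F:
  - '+' is a terminal: add '+' and stop

Collecting: FIRST(S) = { '+', 'd', 'g' }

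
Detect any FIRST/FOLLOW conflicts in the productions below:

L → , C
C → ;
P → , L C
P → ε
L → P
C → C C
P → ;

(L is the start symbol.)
A FIRST/FOLLOW conflict occurs when a non-terminal N has a nullable alternative N → β (β ⇒* ε) and another alternative N → α with FIRST(α) ∩ FOLLOW(N) ≠ ∅: on such a lookahead the parser cannot decide between expanding α and letting N vanish via β.

Nullable non-terminals: L, P.
FIRST sets used below: FIRST(P) = { ',', ';', ε }

L: nullable alternative(s) L → P; FOLLOW(L) = { $, ';' }
  L → , C: FIRST \ {ε} = { ',' } — disjoint from FOLLOW(L)
  L → P: FIRST \ {ε} = { ',', ';' } — this is the only nullable alternative, skip

P: nullable alternative(s) P → ε; FOLLOW(P) = { $, ';' }
  P → , L C: FIRST \ {ε} = { ',' } — disjoint from FOLLOW(P)
  P → ε: FIRST \ {ε} = { } — this is the only nullable alternative, skip
  P → ;: FIRST \ {ε} = { ';' } — overlaps FOLLOW(P) on { ';' }: CONFLICT

C has no nullable alternative, so no FIRST/FOLLOW check is needed there.

So the grammar has 1 FIRST/FOLLOW conflict (marked CONFLICT above).

Answer: Yes. P → ';' with FOLLOW(P) on { ';' }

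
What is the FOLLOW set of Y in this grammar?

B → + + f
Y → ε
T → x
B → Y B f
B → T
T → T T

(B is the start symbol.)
In B → Y B f: Y is followed by B f, add FIRST(B f) \ {ε} = { '+', 'x' }

Taking the union: FOLLOW(Y) = { '+', 'x' }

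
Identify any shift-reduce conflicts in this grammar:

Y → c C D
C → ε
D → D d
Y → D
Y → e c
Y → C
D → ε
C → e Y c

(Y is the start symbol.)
Yes — I0: [C → .] vs [C → . e Y c]; I2: [Y → D .] vs [D → D . d]; I4: [C → .] vs [C → . e Y c]; I5: [C → .] vs [C → . e Y c]; I7: [C → .] vs [C → . e Y c]; I9: [C → .] vs [C → . e Y c]; I10: [Y → c C D .] vs [D → D . d]

A shift-reduce conflict occurs when an LR(0) state has both:
  - a complete (reduce) item [A → α .] (dot at the end), and
  - a shift item [B → β . c γ] (dot before a terminal).

Augment with Y' → Y and build the canonical LR(0) collection (I0 = CLOSURE({[Y' → . Y]}), then GOTO on every symbol after a dot until no new states appear). It has 13 states:
  I0: { [C → . e Y c], [C → .], [D → . D d], [D → .], [Y → . C], [Y → . D], [Y → . c C D], [Y → . e c], [Y' → . Y] }  — shift, 2 reduces
  I1: { [Y → C .] }  — reduce
  I2: { [D → D . d], [Y → D .] }  — shift, reduce
  I3: { [Y' → Y .] }  — accept
  I4: { [C → . e Y c], [C → .], [Y → c . C D] }  — shift, reduce
  I5: { [C → . e Y c], [C → .], [C → e . Y c], [D → . D d], [D → .], [Y → . C], [Y → . D], [Y → . c C D], [Y → . e c], [Y → e . c] }  — shift, 2 reduces
  I6: { [C → e Y . c] }  — shift
  I7: { [C → . e Y c], [C → .], [Y → c . C D], [Y → e c .] }  — shift, 2 reduces
  I8: { [D → . D d], [D → .], [Y → c C . D] }  — reduce
  I9: { [C → . e Y c], [C → .], [C → e . Y c], [D → . D d], [D → .], [Y → . C], [Y → . D], [Y → . c C D], [Y → . e c] }  — shift, 2 reduces
  I10: { [D → D . d], [Y → c C D .] }  — shift, reduce
  I11: { [D → D d .] }  — reduce
  I12: { [C → e Y c .] }  — reduce

I0 contains reduce items [C → .], [D → .] and shift items [C → . e Y c], [Y → . c C D], [Y → . e c] — shift-reduce conflict.
I2 contains reduce item [Y → D .] and shift item [D → D . d] — shift-reduce conflict.
I4 contains reduce item [C → .] and shift item [C → . e Y c] — shift-reduce conflict.
I5 contains reduce items [C → .], [D → .] and shift items [C → . e Y c], [Y → . c C D], [Y → . e c], [Y → e . c] — shift-reduce conflict.
I7 contains reduce items [C → .], [Y → e c .] and shift item [C → . e Y c] — shift-reduce conflict.
I9 contains reduce items [C → .], [D → .] and shift items [C → . e Y c], [Y → . c C D], [Y → . e c] — shift-reduce conflict.
I10 contains reduce item [Y → c C D .] and shift item [D → D . d] — shift-reduce conflict.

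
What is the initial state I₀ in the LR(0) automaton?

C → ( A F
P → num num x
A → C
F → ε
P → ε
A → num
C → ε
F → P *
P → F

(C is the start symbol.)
First, augment the grammar with C' → C
I₀ = CLOSURE({ [C' → . C] }):
  [C' → . C] has the dot before C: add [C → . ( A F], [C → .]
No further items can be added.

I₀ = { [C → . ( A F], [C → .], [C' → . C] }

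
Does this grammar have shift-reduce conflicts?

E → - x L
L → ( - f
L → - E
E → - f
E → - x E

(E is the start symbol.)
A shift-reduce conflict occurs when an LR(0) state has both:
  - a complete (reduce) item [A → α .] (dot at the end), and
  - a shift item [B → β . c γ] (dot before a terminal).

Augment with E' → E and build the canonical LR(0) collection (I0 = CLOSURE({[E' → . E]}), then GOTO on every symbol after a dot until no new states appear). It has 12 states:
  I0: { [E → . - f], [E → . - x E], [E → . - x L], [E' → . E] }  — shift
  I1: { [E → - . f], [E → - . x E], [E → - . x L] }  — shift
  I2: { [E' → E .] }  — accept
  I3: { [E → - f .] }  — reduce
  I4: { [E → - x . E], [E → - x . L], [E → . - f], [E → . - x E], [E → . - x L], [L → . ( - f], [L → . - E] }  — shift
  I5: { [L → ( . - f] }  — shift
  I6: { [E → - . f], [E → - . x E], [E → - . x L], [E → . - f], [E → . - x E], [E → . - x L], [L → - . E] }  — shift
  I7: { [E → - x E .] }  — reduce
  I8: { [E → - x L .] }  — reduce
  I9: { [L → - E .] }  — reduce
  I10: { [L → ( - . f] }  — shift
  I11: { [L → ( - f .] }  — reduce

No state contains both a complete item and a shift item.

Answer: No shift-reduce conflicts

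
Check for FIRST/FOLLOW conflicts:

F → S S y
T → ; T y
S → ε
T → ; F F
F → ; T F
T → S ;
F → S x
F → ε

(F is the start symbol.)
Nullable non-terminals: F, S.
FIRST sets used below: FIRST(S) = { ε }

F: nullable alternative(s) F → ε; FOLLOW(F) = { $, ';', 'x', 'y' }
  F → S S y: FIRST \ {ε} = { 'y' } — overlaps FOLLOW(F) on { 'y' }: CONFLICT
  F → ; T F: FIRST \ {ε} = { ';' } — overlaps FOLLOW(F) on { ';' }: CONFLICT
  F → S x: FIRST \ {ε} = { 'x' } — overlaps FOLLOW(F) on { 'x' }: CONFLICT
  F → ε: FIRST \ {ε} = { } — this is the only nullable alternative, skip
S has a nullable alternative but only one production, so nothing to check.

T has no nullable alternative, so no FIRST/FOLLOW check is needed there.

So the grammar has 3 FIRST/FOLLOW conflicts (marked CONFLICT above).

Answer: Yes. F → S S y with FOLLOW(F) on { 'y' }; F → ';' T F with FOLLOW(F) on { ';' }; F → S x with FOLLOW(F) on { 'x' }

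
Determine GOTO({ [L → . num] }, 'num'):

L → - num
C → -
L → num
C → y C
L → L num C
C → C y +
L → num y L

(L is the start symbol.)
GOTO(I, 'num') = CLOSURE({ [A → αX.β] : [A → α.Xβ] ∈ I, X = 'num' })

Items with dot before 'num', with the dot advanced:
  [L → . num] → [L → num .]
Closure adds nothing (no advanced item has the dot before a non-terminal).

GOTO = { [L → num .] }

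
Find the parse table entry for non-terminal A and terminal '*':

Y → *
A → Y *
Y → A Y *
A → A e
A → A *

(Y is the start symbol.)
A → Y *, A → A e, A → A *

To find M[A, '*'], we find productions for A where '*' is in the predict set (PREDICT(N → α) = (FIRST(α) \ {ε}) ∪ (FOLLOW(N) if α ⇒* ε)).

Relevant sets:
  FIRST(Y) = { '*' }
  FIRST(A) = { '*' }

A → Y *: PREDICT = { '*' }
  '*' is in predict set, so this production goes in M[A, '*']
A → A e: PREDICT = { '*' }
  '*' is in predict set, so this production goes in M[A, '*']
A → A *: PREDICT = { '*' }
  '*' is in predict set, so this production goes in M[A, '*']

M[A, '*'] = A → Y *, A → A e, A → A *  (a multiply-defined cell — the grammar is not LL(1))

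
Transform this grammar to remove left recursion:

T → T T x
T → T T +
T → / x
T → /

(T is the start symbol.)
T is directly left-recursive. The standard transformation for
  A → A α₁ | ... | A α_m | β₁ | ... | β_n
is
  A  → β₁ A' | ... | β_n A'
  A' → α₁ A' | ... | α_m A' | ε

T → / x becomes T → / x T'
T → / becomes T → / T'
T → T T x becomes T' → T x T'
T → T T + becomes T' → T + T'
Add T' → ε

Resulting grammar:
T → / x T'
T → / T'
T' → T x T'
T' → T + T'
T' → ε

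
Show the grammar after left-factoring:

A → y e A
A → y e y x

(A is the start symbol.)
Left-factoring transforms A → αβ₁ | αβ₂ into A → αA' and A' → β₁ | β₂
(α is the longest common prefix among the alternatives). Repeat until
no nonterminal has two alternatives with a common prefix.

Round 1: A has alternatives sharing prefix 'y e'. Introduce A': A → y e A'
  Add: A' → A
  Add: A' → y x

No remaining common prefixes — done.

Resulting grammar:
A → y e A'
A' → A
A' → y x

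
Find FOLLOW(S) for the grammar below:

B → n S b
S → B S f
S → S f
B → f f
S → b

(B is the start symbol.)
{ 'b', 'f' }

In B → n S b: S is followed by b, add FIRST(b) \ {ε} = { 'b' }
In S → B S f: S is followed by f, add FIRST(f) \ {ε} = { 'f' }
In S → S f: S is followed by f, add FIRST(f) \ {ε} = { 'f' }

Taking the union: FOLLOW(S) = { 'b', 'f' }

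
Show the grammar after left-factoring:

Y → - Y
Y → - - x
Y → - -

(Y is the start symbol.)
Left-factoring transforms A → αβ₁ | αβ₂ into A → αA' and A' → β₁ | β₂
(α is the longest common prefix among the alternatives). Repeat until
no nonterminal has two alternatives with a common prefix.

Round 1: Y has alternatives sharing prefix '-'. Introduce Y': Y → - Y'
  Add: Y' → Y
  Add: Y' → - x
  Add: Y' → -

Round 2: Y' has alternatives sharing prefix '-'. Introduce Y'': Y' → - Y''
  Add: Y'' → x
  Add: Y'' → ε

No remaining common prefixes — done.

Resulting grammar:
Y → - Y'
Y' → Y
Y' → - Y''
Y'' → x
Y'' → ε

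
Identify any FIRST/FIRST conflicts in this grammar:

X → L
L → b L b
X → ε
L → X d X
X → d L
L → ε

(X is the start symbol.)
Yes. X → L / X → ε on { ε }; X → L / X → d L on { 'd' }; L → b L b / L → X d X on { 'b' }

A FIRST/FIRST conflict occurs when two productions N → α and N → β for the same non-terminal have FIRST(α) ∩ FIRST(β) ≠ ∅ (with ε ∈ FIRST of a nullable right-hand side, so two nullable alternatives also conflict).

FIRST sets of the non-terminals at (or reachable through a nullable prefix from) the front of some alternative:
  FIRST(L) = { 'b', 'd', ε }
  FIRST(X) = { 'b', 'd', ε }

Productions for X:
  X → L: FIRST = { 'b', 'd', ε }
  X → ε: FIRST = { ε }
  X → d L: FIRST = { 'd' }
Productions for L:
  L → b L b: FIRST = { 'b' }
  L → X d X: FIRST = { 'b', 'd' }
  L → ε: FIRST = { ε }

Conflict for X: X → L and X → ε
  Overlap: { ε }
Conflict for X: X → L and X → d L
  Overlap: { 'd' }
Conflict for L: L → b L b and L → X d X
  Overlap: { 'b' }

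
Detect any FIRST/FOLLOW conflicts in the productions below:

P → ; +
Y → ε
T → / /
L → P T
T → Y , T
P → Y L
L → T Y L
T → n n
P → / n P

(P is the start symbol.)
No FIRST/FOLLOW conflicts.

A FIRST/FOLLOW conflict occurs when a non-terminal N has a nullable alternative N → β (β ⇒* ε) and another alternative N → α with FIRST(α) ∩ FOLLOW(N) ≠ ∅: on such a lookahead the parser cannot decide between expanding α and letting N vanish via β.

Nullable non-terminals: Y.
Y has a nullable alternative but only one production, so nothing to check.

L, P, T have no nullable alternative, so no FIRST/FOLLOW check is needed there.

No FIRST/FOLLOW conflicts found.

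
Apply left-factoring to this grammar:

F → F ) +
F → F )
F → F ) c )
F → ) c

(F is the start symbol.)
F → F ) F'
F' → +
F' → ε
F' → c )
F → ) c

Left-factoring transforms A → αβ₁ | αβ₂ into A → αA' and A' → β₁ | β₂
(α is the longest common prefix among the alternatives). Repeat until
no nonterminal has two alternatives with a common prefix.

Round 1: F has alternatives sharing prefix 'F )'. Introduce F': F → F ) F'
  Add: F' → +
  Add: F' → ε
  Add: F' → c )

No remaining common prefixes — done.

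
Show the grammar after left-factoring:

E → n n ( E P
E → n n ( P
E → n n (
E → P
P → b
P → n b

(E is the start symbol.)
E → n n ( E'
E' → E P
E' → P
E' → ε
E → P
P → b
P → n b

Left-factoring transforms A → αβ₁ | αβ₂ into A → αA' and A' → β₁ | β₂
(α is the longest common prefix among the alternatives). Repeat until
no nonterminal has two alternatives with a common prefix.

Round 1: E has alternatives sharing prefix 'n n ('. Introduce E': E → n n ( E'
  Add: E' → E P
  Add: E' → P
  Add: E' → ε

No remaining common prefixes — done.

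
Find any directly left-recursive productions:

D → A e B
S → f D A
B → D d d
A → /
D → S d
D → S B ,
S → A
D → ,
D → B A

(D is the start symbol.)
No direct left recursion

D → A e B: starts with A
S → f D A: starts with f
B → D d d: starts with D
A → /: starts with '/'
D → S d: starts with S
D → S B ,: starts with S
S → A: starts with A
D → ,: starts with ','
D → B A: starts with B

No direct left recursion found.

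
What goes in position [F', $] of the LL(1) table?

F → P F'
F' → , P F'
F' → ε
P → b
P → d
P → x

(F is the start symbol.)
To find M[F', $], we find productions for F' where $ is in the predict set (PREDICT(N → α) = (FIRST(α) \ {ε}) ∪ (FOLLOW(N) if α ⇒* ε)).

Relevant sets:
  FOLLOW(F') = { $ }

F' → , P F': PREDICT = { ',' }
F' → ε: PREDICT = { $ }
  $ is in predict set, so this production goes in M[F', $]

M[F', $] = F' → ε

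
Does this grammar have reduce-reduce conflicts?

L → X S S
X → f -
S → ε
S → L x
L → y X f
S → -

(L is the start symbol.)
No reduce-reduce conflicts

A reduce-reduce conflict occurs when an LR(0) state has two complete items [A → α .] and [B → β .] — both call for a reduction, and with no lookahead the parser cannot choose between them.

Augment with L' → L and build the canonical LR(0) collection (I0 = CLOSURE({[L' → . L]}), then GOTO on every symbol after a dot until no new states appear). It has 13 states:
  I0: { [L → . X S S], [L → . y X f], [L' → . L], [X → . f -] }  — shift
  I1: { [L' → L .] }  — accept
  I2: { [L → . X S S], [L → . y X f], [L → X . S S], [S → . -], [S → . L x], [S → .], [X → . f -] }  — shift, reduce
  I3: { [X → f . -] }  — shift
  I4: { [L → y . X f], [X → . f -] }  — shift
  I5: { [L → y X . f] }  — shift
  I6: { [L → y X f .] }  — reduce
  I7: { [X → f - .] }  — reduce
  I8: { [S → - .] }  — reduce
  I9: { [S → L . x] }  — shift
  I10: { [L → . X S S], [L → . y X f], [L → X S . S], [S → . -], [S → . L x], [S → .], [X → . f -] }  — shift, reduce
  I11: { [L → X S S .] }  — reduce
  I12: { [S → L x .] }  — reduce

No state contains more than one complete item.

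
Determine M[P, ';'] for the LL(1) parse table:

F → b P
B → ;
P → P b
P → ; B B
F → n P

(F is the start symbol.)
P → P b, P → ; B B

To find M[P, ';'], we find productions for P where ';' is in the predict set (PREDICT(N → α) = (FIRST(α) \ {ε}) ∪ (FOLLOW(N) if α ⇒* ε)).

Relevant sets:
  FIRST(P) = { ';' }

P → P b: PREDICT = { ';' }
  ';' is in predict set, so this production goes in M[P, ';']
P → ; B B: PREDICT = { ';' }
  ';' is in predict set, so this production goes in M[P, ';']

M[P, ';'] = P → P b, P → ; B B  (a multiply-defined cell — the grammar is not LL(1))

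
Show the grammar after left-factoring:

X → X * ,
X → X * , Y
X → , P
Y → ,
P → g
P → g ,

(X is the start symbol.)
Left-factoring transforms A → αβ₁ | αβ₂ into A → αA' and A' → β₁ | β₂
(α is the longest common prefix among the alternatives). Repeat until
no nonterminal has two alternatives with a common prefix.

Round 1: X has alternatives sharing prefix 'X * ,'. Introduce X': X → X * , X'
  Add: X' → ε
  Add: X' → Y

Round 2: P has alternatives sharing prefix 'g'. Introduce P': P → g P'
  Add: P' → ε
  Add: P' → ,

No remaining common prefixes — done.

Resulting grammar:
X → X * , X'
X' → ε
X' → Y
X → , P
Y → ,
P → g P'
P' → ε
P' → ,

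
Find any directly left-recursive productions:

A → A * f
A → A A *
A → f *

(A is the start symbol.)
Direct left recursion occurs when N → N α for some non-terminal N (the right-hand side begins with the left-hand side itself).

A → A * f: LEFT RECURSIVE (starts with A)
A → A A *: LEFT RECURSIVE (starts with A)
A → f *: starts with f

The grammar has direct left recursion on: A.

Answer: Yes, A is left-recursive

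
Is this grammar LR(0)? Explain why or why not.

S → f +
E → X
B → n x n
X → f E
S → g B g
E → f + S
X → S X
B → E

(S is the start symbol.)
No. Shift-reduce conflict between [S → f + .] and [S → . f +]

Augment with S' → S and build the canonical LR(0) collection (I0 = CLOSURE({[S' → . S]}), then GOTO on every symbol after a dot until no new states appear). It has 19 states:
  I0: { [S → . f +], [S → . g B g], [S' → . S] }  — shift
  I1: { [S' → S .] }  — accept
  I2: { [S → f . +] }  — shift
  I3: { [B → . E], [B → . n x n], [E → . X], [E → . f + S], [S → . f +], [S → . g B g], [S → g . B g], [X → . S X], [X → . f E] }  — shift
  I4: { [S → g B . g] }  — shift
  I5: { [B → E .] }  — reduce
  I6: { [S → . f +], [S → . g B g], [X → . S X], [X → . f E], [X → S . X] }  — shift
  I7: { [E → X .] }  — reduce
  I8: { [E → . X], [E → . f + S], [E → f . + S], [S → . f +], [S → . g B g], [S → f . +], [X → . S X], [X → . f E], [X → f . E] }  — shift
  I9: { [B → n . x n] }  — shift
  I10: { [B → n x . n] }  — shift
  I11: { [B → n x n .] }  — reduce
  I12: { [E → f + . S], [S → . f +], [S → . g B g], [S → f + .] }  — shift, reduce
  I13: { [X → f E .] }  — reduce
  I14: { [E → f + S .] }  — reduce
  I15: { [X → S X .] }  — reduce
  I16: { [E → . X], [E → . f + S], [S → . f +], [S → . g B g], [S → f . +], [X → . S X], [X → . f E], [X → f . E] }  — shift
  I17: { [S → f + .] }  — reduce
  I18: { [S → g B g .] }  — reduce

Conflict in state I12:
  Shift-reduce conflict between [S → f + .] and [S → . f +]
So the grammar is NOT LR(0).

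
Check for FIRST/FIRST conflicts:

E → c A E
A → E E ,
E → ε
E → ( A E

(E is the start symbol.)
Productions for E:
  E → c A E: FIRST = { 'c' }
  E → ε: FIRST = { ε }
  E → ( A E: FIRST = { '(' }
A has only one production, so no FIRST/FIRST conflict is possible there.

All alternatives of each non-terminal have pairwise disjoint FIRST sets.

Answer: No FIRST/FIRST conflicts.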